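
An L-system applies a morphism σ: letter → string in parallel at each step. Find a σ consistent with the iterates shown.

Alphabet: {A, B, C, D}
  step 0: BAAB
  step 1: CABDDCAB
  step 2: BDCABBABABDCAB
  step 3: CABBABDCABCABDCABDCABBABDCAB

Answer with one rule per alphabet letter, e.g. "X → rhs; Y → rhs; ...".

  step 2 ⇒ step 3: BDCABBABABDCAB ⇒ CAB·BA·B·D·CAB·CAB·D·CAB·D·CAB·BA·B·D·CAB
    A ↦ D
    B ↦ CAB
    C ↦ B
    D ↦ BA

A->D, B->CAB, C->B, D->BA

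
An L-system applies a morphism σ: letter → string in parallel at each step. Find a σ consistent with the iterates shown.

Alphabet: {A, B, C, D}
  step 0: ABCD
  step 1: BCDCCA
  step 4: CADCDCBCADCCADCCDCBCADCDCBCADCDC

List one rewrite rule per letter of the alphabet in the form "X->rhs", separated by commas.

  step 0 ⇒ step 1: ABCD ⇒ B·C·DC·CA
    A ↦ B
    B ↦ C
    C ↦ DC
    D ↦ CA

A->B, B->C, C->DC, D->CA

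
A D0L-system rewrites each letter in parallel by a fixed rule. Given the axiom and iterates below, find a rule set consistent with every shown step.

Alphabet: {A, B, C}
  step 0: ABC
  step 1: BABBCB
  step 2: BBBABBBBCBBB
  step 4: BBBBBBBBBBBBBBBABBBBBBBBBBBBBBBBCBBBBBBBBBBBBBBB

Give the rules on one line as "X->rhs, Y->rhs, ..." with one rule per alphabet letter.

  step 1 ⇒ step 2: BABBCB ⇒ BB·BA·BB·BB·CB·BB
    A ↦ BA
    B ↦ BB
    C ↦ CB

A->BA, B->BB, C->CB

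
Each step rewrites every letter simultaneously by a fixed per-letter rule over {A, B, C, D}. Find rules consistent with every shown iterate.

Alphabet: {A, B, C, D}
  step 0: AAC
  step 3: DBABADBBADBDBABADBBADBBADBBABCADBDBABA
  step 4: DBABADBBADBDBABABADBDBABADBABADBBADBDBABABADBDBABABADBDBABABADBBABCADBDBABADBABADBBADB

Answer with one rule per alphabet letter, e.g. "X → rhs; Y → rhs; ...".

A->DB, B->BA, C->BCA, D->DBA

  step 3 ⇒ step 4: DBABADBBADBDBABADBBADBBADBBABCADBDBABA ⇒ DBA·BA·DB·BA·DB·DBA·BA·BA·DB·DBA·BA·DBA·BA·DB·BA·DB·DBA·BA·BA·DB·DBA·BA·BA·DB·DBA·BA·BA·DB·BA·BCA·DB·DBA·BA·DBA·BA·DB·BA·DB
    A ↦ DB
    B ↦ BA
    C ↦ BCA
    D ↦ DBA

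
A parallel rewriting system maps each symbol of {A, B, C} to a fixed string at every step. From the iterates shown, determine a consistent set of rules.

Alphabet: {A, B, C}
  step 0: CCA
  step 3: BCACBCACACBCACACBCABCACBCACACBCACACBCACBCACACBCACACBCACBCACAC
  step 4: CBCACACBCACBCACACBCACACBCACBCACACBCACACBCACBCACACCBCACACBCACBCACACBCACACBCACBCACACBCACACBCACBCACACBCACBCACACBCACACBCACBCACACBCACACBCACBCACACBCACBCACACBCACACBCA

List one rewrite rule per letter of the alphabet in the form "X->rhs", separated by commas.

  step 3 ⇒ step 4: BCACBCACACBCACACBCABCACBCACACBCACACBCACBCACACBCACACBCACBCACAC ⇒ C·BCA·CAC·BCA·C·BCA·CAC·BCA·CAC·BCA·C·BCA·CAC·BCA·CAC·BCA·C·BCA·CAC·C·BCA·CAC·BCA·C·BCA·CAC·BCA·CAC·BCA·C·BCA·CAC·BCA·CAC·BCA·C·BCA·CAC·BCA·C·BCA·CAC·BCA·CAC·BCA·C·BCA·CAC·BCA·CAC·BCA·C·BCA·CAC·BCA·C·BCA·CAC·BCA·CAC·BCA
    A ↦ CAC
    B ↦ C
    C ↦ BCA

A->CAC, B->C, C->BCA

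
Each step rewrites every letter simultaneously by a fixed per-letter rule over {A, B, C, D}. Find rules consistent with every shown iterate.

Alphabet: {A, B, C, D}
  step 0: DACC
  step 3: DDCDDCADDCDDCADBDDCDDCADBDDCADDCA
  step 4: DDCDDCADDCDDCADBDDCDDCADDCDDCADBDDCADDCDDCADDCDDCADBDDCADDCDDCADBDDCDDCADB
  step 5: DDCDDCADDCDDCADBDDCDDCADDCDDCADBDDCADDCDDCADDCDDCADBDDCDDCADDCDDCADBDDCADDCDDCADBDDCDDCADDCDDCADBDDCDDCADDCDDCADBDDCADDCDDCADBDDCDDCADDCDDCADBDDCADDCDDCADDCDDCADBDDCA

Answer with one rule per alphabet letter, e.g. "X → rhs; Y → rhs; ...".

  step 4 ⇒ step 5: DDCDDCADDCDDCADBDDCDDCADDCDDCADBDDCADDCDDCADDCDDCADBDDCADDCDDCADBDDCDDCADB ⇒ DDC·DDC·A·DDC·DDC·A·DB·DDC·DDC·A·DDC·DDC·A·DB·DDC·A·DDC·DDC·A·DDC·DDC·A·DB·DDC·DDC·A·DDC·DDC·A·DB·DDC·A·DDC·DDC·A·DB·DDC·DDC·A·DDC·DDC·A·DB·DDC·DDC·A·DDC·DDC·A·DB·DDC·A·DDC·DDC·A·DB·DDC·DDC·A·DDC·DDC·A·DB·DDC·A·DDC·DDC·A·DDC·DDC·A·DB·DDC·A
    A ↦ DB
    B ↦ A
    C ↦ A
    D ↦ DDC

A->DB, B->A, C->A, D->DDC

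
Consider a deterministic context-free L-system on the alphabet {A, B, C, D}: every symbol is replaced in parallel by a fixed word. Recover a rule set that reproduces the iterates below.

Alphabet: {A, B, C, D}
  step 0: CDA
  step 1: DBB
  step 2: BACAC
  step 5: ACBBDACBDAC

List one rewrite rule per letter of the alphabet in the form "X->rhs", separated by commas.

A->B, B->AC, C->D, D->B

  step 1 ⇒ step 2: DBB ⇒ B·AC·AC
    B ↦ AC
    D ↦ B
  step 0 ⇒ step 1: CDA ⇒ D·B·B
    A ↦ B
  step 0 ⇒ step 1: CDA ⇒ D·B·B
    C ↦ D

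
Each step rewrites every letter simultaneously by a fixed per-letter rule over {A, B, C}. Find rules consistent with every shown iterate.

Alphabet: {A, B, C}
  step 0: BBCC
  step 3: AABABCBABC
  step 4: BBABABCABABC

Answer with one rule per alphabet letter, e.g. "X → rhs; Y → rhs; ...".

  step 3 ⇒ step 4: AABABCBABC ⇒ B·B·A·B·A·BC·A·B·A·BC
    A ↦ B
    B ↦ A
    C ↦ BC

A->B, B->A, C->BC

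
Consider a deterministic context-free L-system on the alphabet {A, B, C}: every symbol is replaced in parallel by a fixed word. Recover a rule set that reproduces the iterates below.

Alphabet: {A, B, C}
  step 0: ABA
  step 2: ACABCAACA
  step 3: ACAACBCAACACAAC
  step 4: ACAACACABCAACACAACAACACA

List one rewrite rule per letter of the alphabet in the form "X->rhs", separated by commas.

  step 3 ⇒ step 4: ACAACBCAACACAAC ⇒ AC·A·AC·AC·A·BC·A·AC·AC·A·AC·A·AC·AC·A
    A ↦ AC
    B ↦ BC
    C ↦ A

A->AC, B->BC, C->A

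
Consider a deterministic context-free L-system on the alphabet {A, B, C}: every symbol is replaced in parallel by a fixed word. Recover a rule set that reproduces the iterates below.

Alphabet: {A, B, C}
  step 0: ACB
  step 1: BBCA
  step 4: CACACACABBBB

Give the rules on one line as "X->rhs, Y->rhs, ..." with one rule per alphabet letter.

  step 0 ⇒ step 1: ACB ⇒ B·B·CA
    A ↦ B
    B ↦ CA
    C ↦ B

A->B, B->CA, C->B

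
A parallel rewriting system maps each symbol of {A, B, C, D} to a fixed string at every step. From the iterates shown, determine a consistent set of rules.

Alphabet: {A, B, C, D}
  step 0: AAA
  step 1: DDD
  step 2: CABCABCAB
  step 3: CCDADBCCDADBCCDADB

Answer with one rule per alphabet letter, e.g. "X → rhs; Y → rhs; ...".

A->D, B->ADB, C->CC, D->CAB

  step 2 ⇒ step 3: CABCABCAB ⇒ CC·D·ADB·CC·D·ADB·CC·D·ADB
    A ↦ D
    B ↦ ADB
    C ↦ CC
  step 1 ⇒ step 2: DDD ⇒ CAB·CAB·CAB
    D ↦ CAB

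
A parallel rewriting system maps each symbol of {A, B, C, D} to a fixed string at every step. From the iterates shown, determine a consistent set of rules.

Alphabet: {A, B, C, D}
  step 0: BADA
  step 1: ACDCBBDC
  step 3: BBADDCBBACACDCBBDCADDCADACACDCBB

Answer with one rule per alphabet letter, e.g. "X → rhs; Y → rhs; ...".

A->DC, B->AC, C->AD, D->BB

  step 0 ⇒ step 1: BADA ⇒ AC·DC·BB·DC
    A ↦ DC
    B ↦ AC
    D ↦ BB
    C ↦ AD  (constrained at step 1)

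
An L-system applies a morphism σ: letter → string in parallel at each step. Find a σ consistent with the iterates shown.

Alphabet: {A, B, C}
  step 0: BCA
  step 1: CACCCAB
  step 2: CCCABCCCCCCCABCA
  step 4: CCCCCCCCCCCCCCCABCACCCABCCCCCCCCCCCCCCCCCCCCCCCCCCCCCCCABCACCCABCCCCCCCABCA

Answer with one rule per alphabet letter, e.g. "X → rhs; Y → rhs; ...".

A->CAB, B->CA, C->CC

  step 1 ⇒ step 2: CACCCAB ⇒ CC·CAB·CC·CC·CC·CAB·CA
    A ↦ CAB
    B ↦ CA
    C ↦ CC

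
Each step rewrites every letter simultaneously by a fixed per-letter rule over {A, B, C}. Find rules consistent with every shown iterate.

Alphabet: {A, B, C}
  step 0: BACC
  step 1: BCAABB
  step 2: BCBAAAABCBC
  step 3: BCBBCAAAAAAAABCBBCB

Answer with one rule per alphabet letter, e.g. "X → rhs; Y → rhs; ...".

  step 2 ⇒ step 3: BCBAAAABCBC ⇒ BC·B·BC·AA·AA·AA·AA·BC·B·BC·B
    A ↦ AA
    B ↦ BC
    C ↦ B

A->AA, B->BC, C->B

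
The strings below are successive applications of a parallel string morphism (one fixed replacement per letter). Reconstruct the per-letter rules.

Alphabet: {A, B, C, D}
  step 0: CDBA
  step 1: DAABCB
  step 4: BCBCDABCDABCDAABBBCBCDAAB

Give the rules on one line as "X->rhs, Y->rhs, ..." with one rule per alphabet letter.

  step 0 ⇒ step 1: CDBA ⇒ DA·A·BC·B
    A ↦ B
    B ↦ BC
    C ↦ DA
    D ↦ A

A->B, B->BC, C->DA, D->A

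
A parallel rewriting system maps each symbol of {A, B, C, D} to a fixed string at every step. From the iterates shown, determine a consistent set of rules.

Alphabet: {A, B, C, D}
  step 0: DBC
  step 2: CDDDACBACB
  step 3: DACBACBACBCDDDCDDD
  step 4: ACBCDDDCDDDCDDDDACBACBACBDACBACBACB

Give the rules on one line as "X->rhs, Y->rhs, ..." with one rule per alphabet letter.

A->CD, B->D, C->D, D->ACB

  step 3 ⇒ step 4: DACBACBACBCDDDCDDD ⇒ ACB·CD·D·D·CD·D·D·CD·D·D·D·ACB·ACB·ACB·D·ACB·ACB·ACB
    A ↦ CD
    B ↦ D
    C ↦ D
    D ↦ ACB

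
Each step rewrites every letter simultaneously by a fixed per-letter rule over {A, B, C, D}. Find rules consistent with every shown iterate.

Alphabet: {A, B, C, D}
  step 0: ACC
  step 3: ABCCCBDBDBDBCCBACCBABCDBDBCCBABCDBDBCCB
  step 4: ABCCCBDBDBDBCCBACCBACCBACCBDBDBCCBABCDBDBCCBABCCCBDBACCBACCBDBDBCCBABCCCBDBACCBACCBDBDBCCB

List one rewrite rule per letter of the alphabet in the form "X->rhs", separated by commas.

A->ABC, B->CCB, C->DB, D->A

  step 3 ⇒ step 4: ABCCCBDBDBDBCCBACCBABCDBDBCCBABCDBDBCCB ⇒ ABC·CCB·DB·DB·DB·CCB·A·CCB·A·CCB·A·CCB·DB·DB·CCB·ABC·DB·DB·CCB·ABC·CCB·DB·A·CCB·A·CCB·DB·DB·CCB·ABC·CCB·DB·A·CCB·A·CCB·DB·DB·CCB
    A ↦ ABC
    B ↦ CCB
    C ↦ DB
    D ↦ A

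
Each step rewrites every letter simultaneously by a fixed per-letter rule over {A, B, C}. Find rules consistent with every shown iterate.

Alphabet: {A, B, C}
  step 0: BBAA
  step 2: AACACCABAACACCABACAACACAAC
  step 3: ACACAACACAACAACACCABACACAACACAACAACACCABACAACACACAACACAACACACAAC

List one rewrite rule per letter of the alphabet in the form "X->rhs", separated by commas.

A->AC, B->CAB, C->AAC

  step 2 ⇒ step 3: AACACCABAACACCABACAACACAAC ⇒ AC·AC·AAC·AC·AAC·AAC·AC·CAB·AC·AC·AAC·AC·AAC·AAC·AC·CAB·AC·AAC·AC·AC·AAC·AC·AAC·AC·AC·AAC
    A ↦ AC
    B ↦ CAB
    C ↦ AAC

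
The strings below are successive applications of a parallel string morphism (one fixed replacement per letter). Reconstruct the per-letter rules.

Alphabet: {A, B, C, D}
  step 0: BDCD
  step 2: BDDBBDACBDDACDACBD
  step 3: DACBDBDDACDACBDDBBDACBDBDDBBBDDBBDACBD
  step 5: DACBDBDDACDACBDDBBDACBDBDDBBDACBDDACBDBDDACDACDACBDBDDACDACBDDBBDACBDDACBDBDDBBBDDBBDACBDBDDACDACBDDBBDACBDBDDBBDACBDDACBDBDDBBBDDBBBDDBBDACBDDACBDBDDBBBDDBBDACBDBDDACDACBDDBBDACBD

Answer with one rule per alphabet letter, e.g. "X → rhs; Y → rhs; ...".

A->DB, B->DAC, C->B, D->BD

  step 2 ⇒ step 3: BDDBBDACBDDACDACBD ⇒ DAC·BD·BD·DAC·DAC·BD·DB·B·DAC·BD·BD·DB·B·BD·DB·B·DAC·BD
    A ↦ DB
    B ↦ DAC
    C ↦ B
    D ↦ BD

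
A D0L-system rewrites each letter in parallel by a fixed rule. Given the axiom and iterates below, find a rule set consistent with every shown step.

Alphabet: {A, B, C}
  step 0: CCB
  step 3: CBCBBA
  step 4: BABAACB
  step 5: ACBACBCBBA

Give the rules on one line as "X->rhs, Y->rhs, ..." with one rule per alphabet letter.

A->CB, B->A, C->B

  step 4 ⇒ step 5: BABAACB ⇒ A·CB·A·CB·CB·B·A
    A ↦ CB
    B ↦ A
    C ↦ B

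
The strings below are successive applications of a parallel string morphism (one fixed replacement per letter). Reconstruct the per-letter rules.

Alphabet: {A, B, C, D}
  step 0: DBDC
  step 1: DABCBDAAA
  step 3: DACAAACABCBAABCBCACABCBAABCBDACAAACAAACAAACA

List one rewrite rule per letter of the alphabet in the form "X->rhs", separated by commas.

A->CA, B->BCB, C->AA, D->DA

  step 0 ⇒ step 1: DBDC ⇒ DA·BCB·DA·AA
    B ↦ BCB
    C ↦ AA
    D ↦ DA
    A ↦ CA  (constrained at step 1)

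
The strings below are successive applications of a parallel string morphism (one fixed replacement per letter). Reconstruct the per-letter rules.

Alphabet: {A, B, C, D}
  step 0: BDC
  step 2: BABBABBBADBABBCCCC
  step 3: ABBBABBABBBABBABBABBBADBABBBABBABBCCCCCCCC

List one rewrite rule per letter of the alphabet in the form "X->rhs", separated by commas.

A->B, B->ABB, C->CC, D->ADB

  step 2 ⇒ step 3: BABBABBBADBABBCCCC ⇒ ABB·B·ABB·ABB·B·ABB·ABB·ABB·B·ADB·ABB·B·ABB·ABB·CC·CC·CC·CC
    A ↦ B
    B ↦ ABB
    C ↦ CC
    D ↦ ADB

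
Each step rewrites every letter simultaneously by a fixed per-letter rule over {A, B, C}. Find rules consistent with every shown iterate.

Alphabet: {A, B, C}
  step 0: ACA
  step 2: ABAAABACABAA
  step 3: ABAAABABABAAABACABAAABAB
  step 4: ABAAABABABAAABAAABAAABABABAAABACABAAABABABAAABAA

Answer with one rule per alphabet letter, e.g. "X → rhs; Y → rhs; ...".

  step 3 ⇒ step 4: ABAAABABABAAABACABAAABAB ⇒ AB·AA·AB·AB·AB·AA·AB·AA·AB·AA·AB·AB·AB·AA·AB·AC·AB·AA·AB·AB·AB·AA·AB·AA
    A ↦ AB
    B ↦ AA
    C ↦ AC

A->AB, B->AA, C->AC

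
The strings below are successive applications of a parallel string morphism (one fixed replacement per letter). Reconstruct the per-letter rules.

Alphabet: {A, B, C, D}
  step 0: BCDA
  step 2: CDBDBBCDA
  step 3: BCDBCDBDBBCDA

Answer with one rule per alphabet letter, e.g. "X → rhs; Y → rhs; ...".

A->DA, B->DB, C->B, D->C

  step 2 ⇒ step 3: CDBDBBCDA ⇒ B·C·DB·C·DB·DB·B·C·DA
    A ↦ DA
    B ↦ DB
    C ↦ B
    D ↦ C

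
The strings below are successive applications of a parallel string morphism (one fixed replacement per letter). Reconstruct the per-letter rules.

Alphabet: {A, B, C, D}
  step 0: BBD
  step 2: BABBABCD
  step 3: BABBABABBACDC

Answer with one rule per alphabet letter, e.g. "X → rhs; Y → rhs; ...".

  step 2 ⇒ step 3: BABBABCD ⇒ BA·B·BA·BA·B·BA·CD·C
    A ↦ B
    B ↦ BA
    C ↦ CD
    D ↦ C

A->B, B->BA, C->CD, D->C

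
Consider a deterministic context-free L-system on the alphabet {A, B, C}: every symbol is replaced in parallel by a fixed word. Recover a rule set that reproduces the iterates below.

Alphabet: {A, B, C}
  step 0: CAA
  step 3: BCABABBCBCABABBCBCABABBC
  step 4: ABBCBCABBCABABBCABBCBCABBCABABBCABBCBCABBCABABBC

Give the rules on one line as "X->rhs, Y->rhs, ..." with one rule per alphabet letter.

  step 3 ⇒ step 4: BCABABBCBCABABBCBCABABBC ⇒ AB·BC·BC·AB·BC·AB·AB·BC·AB·BC·BC·AB·BC·AB·AB·BC·AB·BC·BC·AB·BC·AB·AB·BC
    A ↦ BC
    B ↦ AB
    C ↦ BC

A->BC, B->AB, C->BC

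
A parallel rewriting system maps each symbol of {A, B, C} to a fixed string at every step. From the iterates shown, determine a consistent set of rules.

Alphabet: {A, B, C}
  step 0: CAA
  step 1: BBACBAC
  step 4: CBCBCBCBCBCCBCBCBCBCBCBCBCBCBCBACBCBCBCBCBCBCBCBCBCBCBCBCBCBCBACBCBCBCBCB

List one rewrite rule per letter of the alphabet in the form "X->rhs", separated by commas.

  step 0 ⇒ step 1: CAA ⇒ B·BAC·BAC
    A ↦ BAC
    C ↦ B
    B ↦ CBC  (constrained at step 1)

A->BAC, B->CBC, C->B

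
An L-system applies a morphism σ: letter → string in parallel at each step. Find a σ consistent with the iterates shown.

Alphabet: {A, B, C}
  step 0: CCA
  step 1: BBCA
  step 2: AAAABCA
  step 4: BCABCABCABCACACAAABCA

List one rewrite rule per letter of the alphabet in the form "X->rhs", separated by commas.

A->CA, B->AA, C->B

  step 1 ⇒ step 2: BBCA ⇒ AA·AA·B·CA
    A ↦ CA
    B ↦ AA
    C ↦ B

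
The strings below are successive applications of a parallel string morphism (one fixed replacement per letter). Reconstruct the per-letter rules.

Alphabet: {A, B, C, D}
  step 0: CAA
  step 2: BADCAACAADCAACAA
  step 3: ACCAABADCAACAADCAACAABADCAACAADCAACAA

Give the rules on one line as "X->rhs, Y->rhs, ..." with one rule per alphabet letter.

A->CAA, B->AC, C->D, D->BA

  step 2 ⇒ step 3: BADCAACAADCAACAA ⇒ AC·CAA·BA·D·CAA·CAA·D·CAA·CAA·BA·D·CAA·CAA·D·CAA·CAA
    A ↦ CAA
    B ↦ AC
    C ↦ D
    D ↦ BA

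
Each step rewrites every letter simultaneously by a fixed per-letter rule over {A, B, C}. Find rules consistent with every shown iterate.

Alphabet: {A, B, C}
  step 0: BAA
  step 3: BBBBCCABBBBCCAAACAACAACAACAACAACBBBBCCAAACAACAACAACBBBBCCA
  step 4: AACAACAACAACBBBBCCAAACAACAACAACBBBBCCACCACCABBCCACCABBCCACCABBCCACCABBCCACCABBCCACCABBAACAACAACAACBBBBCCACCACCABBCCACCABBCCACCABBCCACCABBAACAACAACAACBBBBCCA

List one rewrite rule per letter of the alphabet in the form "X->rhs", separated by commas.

A->CCA, B->AAC, C->BB

  step 3 ⇒ step 4: BBBBCCABBBBCCAAACAACAACAACAACAACBBBBCCAAACAACAACAACBBBBCCA ⇒ AAC·AAC·AAC·AAC·BB·BB·CCA·AAC·AAC·AAC·AAC·BB·BB·CCA·CCA·CCA·BB·CCA·CCA·BB·CCA·CCA·BB·CCA·CCA·BB·CCA·CCA·BB·CCA·CCA·BB·AAC·AAC·AAC·AAC·BB·BB·CCA·CCA·CCA·BB·CCA·CCA·BB·CCA·CCA·BB·CCA·CCA·BB·AAC·AAC·AAC·AAC·BB·BB·CCA
    A ↦ CCA
    B ↦ AAC
    C ↦ BB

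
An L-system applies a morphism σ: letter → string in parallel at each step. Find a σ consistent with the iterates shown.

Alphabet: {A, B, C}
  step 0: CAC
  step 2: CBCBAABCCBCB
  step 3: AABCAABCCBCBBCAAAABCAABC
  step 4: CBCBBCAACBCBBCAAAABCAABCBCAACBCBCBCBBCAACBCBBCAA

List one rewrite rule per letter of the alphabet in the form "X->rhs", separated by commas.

  step 3 ⇒ step 4: AABCAABCCBCBBCAAAABCAABC ⇒ CB·CB·BC·AA·CB·CB·BC·AA·AA·BC·AA·BC·BC·AA·CB·CB·CB·CB·BC·AA·CB·CB·BC·AA
    A ↦ CB
    B ↦ BC
    C ↦ AA

A->CB, B->BC, C->AA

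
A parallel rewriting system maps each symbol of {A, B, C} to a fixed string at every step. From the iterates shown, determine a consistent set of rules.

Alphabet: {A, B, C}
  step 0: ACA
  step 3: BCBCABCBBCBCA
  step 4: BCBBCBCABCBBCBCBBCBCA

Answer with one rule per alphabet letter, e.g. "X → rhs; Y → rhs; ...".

A->CA, B->BC, C->B

  step 3 ⇒ step 4: BCBCABCBBCBCA ⇒ BC·B·BC·B·CA·BC·B·BC·BC·B·BC·B·CA
    A ↦ CA
    B ↦ BC
    C ↦ B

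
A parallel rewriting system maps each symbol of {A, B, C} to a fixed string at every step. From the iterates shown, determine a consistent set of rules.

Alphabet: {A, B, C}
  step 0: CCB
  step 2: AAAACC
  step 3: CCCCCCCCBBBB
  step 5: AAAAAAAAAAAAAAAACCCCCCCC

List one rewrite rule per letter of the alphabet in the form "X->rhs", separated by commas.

A->CC, B->A, C->BB

  step 2 ⇒ step 3: AAAACC ⇒ CC·CC·CC·CC·BB·BB
    A ↦ CC
    C ↦ BB
    B ↦ A  (constrained at step 0)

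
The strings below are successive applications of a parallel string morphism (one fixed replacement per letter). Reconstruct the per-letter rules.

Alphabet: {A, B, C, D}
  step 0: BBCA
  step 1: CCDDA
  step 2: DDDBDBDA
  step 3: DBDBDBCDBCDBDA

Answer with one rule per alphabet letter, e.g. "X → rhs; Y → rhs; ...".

A->DA, B->C, C->D, D->DB

  step 2 ⇒ step 3: DDDBDBDA ⇒ DB·DB·DB·C·DB·C·DB·DA
    A ↦ DA
    B ↦ C
    D ↦ DB
  step 0 ⇒ step 1: BBCA ⇒ C·C·D·DA
    C ↦ D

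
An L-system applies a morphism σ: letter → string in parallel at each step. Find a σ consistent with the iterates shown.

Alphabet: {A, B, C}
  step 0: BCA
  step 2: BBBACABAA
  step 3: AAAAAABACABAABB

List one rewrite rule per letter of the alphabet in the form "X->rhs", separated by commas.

  step 2 ⇒ step 3: BBBACABAA ⇒ AA·AA·AA·B·ACA·B·AA·B·B
    A ↦ B
    B ↦ AA
    C ↦ ACA

A->B, B->AA, C->ACA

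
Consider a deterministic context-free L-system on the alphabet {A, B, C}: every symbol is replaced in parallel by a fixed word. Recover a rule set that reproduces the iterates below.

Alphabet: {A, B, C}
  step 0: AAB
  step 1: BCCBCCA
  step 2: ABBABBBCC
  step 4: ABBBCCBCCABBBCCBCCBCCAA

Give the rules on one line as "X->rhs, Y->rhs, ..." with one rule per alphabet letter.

A->BCC, B->A, C->B

  step 1 ⇒ step 2: BCCBCCA ⇒ A·B·B·A·B·B·BCC
    A ↦ BCC
    B ↦ A
    C ↦ B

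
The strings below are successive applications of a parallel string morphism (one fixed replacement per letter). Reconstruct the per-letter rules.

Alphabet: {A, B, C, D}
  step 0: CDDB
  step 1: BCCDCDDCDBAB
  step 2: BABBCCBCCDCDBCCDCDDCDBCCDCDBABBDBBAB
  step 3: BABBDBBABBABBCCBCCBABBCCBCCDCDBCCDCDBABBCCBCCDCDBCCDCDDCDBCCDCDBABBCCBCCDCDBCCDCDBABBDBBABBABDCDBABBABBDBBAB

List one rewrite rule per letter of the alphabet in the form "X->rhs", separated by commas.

  step 2 ⇒ step 3: BABBCCBCCDCDBCCDCDDCDBCCDCDBABBDBBAB ⇒ BAB·BDB·BAB·BAB·BCC·BCC·BAB·BCC·BCC·DCD·BCC·DCD·BAB·BCC·BCC·DCD·BCC·DCD·DCD·BCC·DCD·BAB·BCC·BCC·DCD·BCC·DCD·BAB·BDB·BAB·BAB·DCD·BAB·BAB·BDB·BAB
    A ↦ BDB
    B ↦ BAB
    C ↦ BCC
    D ↦ DCD

A->BDB, B->BAB, C->BCC, D->DCD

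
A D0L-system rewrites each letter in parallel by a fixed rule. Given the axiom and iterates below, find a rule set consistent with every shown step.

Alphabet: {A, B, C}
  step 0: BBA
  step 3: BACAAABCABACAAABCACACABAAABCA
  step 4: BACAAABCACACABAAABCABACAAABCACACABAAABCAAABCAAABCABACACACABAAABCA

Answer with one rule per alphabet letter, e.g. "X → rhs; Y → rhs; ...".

  step 3 ⇒ step 4: BACAAABCABACAAABCACACABAAABCA ⇒ BA·CA·AAB·CA·CA·CA·BA·AAB·CA·BA·CA·AAB·CA·CA·CA·BA·AAB·CA·AAB·CA·AAB·CA·BA·CA·CA·CA·BA·AAB·CA
    A ↦ CA
    B ↦ BA
    C ↦ AAB

A->CA, B->BA, C->AAB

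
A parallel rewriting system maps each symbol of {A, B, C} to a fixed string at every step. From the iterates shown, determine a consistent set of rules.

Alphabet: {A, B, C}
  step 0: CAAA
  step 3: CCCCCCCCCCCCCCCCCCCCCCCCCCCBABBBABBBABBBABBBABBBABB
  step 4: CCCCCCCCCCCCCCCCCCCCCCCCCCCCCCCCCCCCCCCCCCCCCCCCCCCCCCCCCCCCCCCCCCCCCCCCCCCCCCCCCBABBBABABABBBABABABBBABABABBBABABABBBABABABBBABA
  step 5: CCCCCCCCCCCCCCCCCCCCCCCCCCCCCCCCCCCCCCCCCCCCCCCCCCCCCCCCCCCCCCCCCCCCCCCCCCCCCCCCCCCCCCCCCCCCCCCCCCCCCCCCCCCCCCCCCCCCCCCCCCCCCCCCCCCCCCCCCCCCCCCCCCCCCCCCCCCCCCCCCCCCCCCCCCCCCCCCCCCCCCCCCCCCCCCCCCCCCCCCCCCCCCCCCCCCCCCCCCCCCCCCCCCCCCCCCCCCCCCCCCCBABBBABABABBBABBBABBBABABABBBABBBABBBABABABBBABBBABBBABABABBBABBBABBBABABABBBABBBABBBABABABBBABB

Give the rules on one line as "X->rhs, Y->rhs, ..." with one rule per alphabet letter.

A->BB, B->BA, C->CCC

  step 4 ⇒ step 5: CCCCCCCCCCCCCCCCCCCCCCCCCCCCCCCCCCCCCCCCCCCCCCCCCCCCCCCCCCCCCCCCCCCCCCCCCCCCCCCCCBABBBABABABBBABABABBBABABABBBABABABBBABABABBBABA ⇒ CCC·CCC·CCC·CCC·CCC·CCC·CCC·CCC·CCC·CCC·CCC·CCC·CCC·CCC·CCC·CCC·CCC·CCC·CCC·CCC·CCC·CCC·CCC·CCC·CCC·CCC·CCC·CCC·CCC·CCC·CCC·CCC·CCC·CCC·CCC·CCC·CCC·CCC·CCC·CCC·CCC·CCC·CCC·CCC·CCC·CCC·CCC·CCC·CCC·CCC·CCC·CCC·CCC·CCC·CCC·CCC·CCC·CCC·CCC·CCC·CCC·CCC·CCC·CCC·CCC·CCC·CCC·CCC·CCC·CCC·CCC·CCC·CCC·CCC·CCC·CCC·CCC·CCC·CCC·CCC·CCC·BA·BB·BA·BA·BA·BB·BA·BB·BA·BB·BA·BA·BA·BB·BA·BB·BA·BB·BA·BA·BA·BB·BA·BB·BA·BB·BA·BA·BA·BB·BA·BB·BA·BB·BA·BA·BA·BB·BA·BB·BA·BB·BA·BA·BA·BB·BA·BB
    A ↦ BB
    B ↦ BA
    C ↦ CCC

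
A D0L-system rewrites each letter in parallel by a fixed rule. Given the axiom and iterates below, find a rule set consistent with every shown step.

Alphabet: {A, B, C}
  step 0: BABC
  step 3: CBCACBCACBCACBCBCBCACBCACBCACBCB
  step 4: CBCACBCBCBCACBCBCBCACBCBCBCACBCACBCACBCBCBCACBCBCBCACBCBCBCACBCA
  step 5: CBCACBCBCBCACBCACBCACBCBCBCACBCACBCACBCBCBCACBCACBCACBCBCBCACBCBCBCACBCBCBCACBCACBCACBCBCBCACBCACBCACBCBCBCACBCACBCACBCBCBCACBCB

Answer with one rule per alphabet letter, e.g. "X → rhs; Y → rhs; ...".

A->CB, B->CA, C->CB

  step 4 ⇒ step 5: CBCACBCBCBCACBCBCBCACBCBCBCACBCACBCACBCBCBCACBCBCBCACBCBCBCACBCA ⇒ CB·CA·CB·CB·CB·CA·CB·CA·CB·CA·CB·CB·CB·CA·CB·CA·CB·CA·CB·CB·CB·CA·CB·CA·CB·CA·CB·CB·CB·CA·CB·CB·CB·CA·CB·CB·CB·CA·CB·CA·CB·CA·CB·CB·CB·CA·CB·CA·CB·CA·CB·CB·CB·CA·CB·CA·CB·CA·CB·CB·CB·CA·CB·CB
    A ↦ CB
    B ↦ CA
    C ↦ CB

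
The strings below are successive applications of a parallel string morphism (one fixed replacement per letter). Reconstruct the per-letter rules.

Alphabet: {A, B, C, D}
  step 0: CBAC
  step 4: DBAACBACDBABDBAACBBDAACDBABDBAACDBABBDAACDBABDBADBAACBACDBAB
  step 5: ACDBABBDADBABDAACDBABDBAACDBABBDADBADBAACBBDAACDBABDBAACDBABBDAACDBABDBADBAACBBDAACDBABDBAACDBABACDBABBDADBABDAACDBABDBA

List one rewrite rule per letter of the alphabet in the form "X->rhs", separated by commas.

  step 4 ⇒ step 5: DBAACBACDBABDBAACBBDAACDBABDBAACDBABBDAACDBABDBADBAACBACDBAB ⇒ AC·DBA·B·B·DA·DBA·B·DA·AC·DBA·B·DBA·AC·DBA·B·B·DA·DBA·DBA·AC·B·B·DA·AC·DBA·B·DBA·AC·DBA·B·B·DA·AC·DBA·B·DBA·DBA·AC·B·B·DA·AC·DBA·B·DBA·AC·DBA·B·AC·DBA·B·B·DA·DBA·B·DA·AC·DBA·B·DBA
    A ↦ B
    B ↦ DBA
    C ↦ DA
    D ↦ AC

A->B, B->DBA, C->DA, D->AC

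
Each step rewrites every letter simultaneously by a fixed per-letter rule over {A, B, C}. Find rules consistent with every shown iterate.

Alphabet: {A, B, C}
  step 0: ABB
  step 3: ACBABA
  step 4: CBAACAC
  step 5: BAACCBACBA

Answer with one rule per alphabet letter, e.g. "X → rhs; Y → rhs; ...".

A->C, B->A, C->BA

  step 4 ⇒ step 5: CBAACAC ⇒ BA·A·C·C·BA·C·BA
    A ↦ C
    B ↦ A
    C ↦ BA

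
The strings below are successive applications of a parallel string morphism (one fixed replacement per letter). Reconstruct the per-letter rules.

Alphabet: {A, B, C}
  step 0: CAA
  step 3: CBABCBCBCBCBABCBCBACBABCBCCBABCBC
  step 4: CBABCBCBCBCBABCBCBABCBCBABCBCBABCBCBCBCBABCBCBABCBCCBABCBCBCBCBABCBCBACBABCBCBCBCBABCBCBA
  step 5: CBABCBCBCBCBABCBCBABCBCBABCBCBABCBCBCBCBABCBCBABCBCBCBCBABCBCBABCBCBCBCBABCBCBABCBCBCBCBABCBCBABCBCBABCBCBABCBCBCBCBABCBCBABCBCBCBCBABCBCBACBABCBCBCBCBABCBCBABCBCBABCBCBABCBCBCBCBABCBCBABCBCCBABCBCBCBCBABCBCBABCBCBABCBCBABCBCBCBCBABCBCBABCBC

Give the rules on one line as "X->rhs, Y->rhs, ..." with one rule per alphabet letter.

A->C, B->BCB, C->CBA

  step 4 ⇒ step 5: CBABCBCBCBCBABCBCBABCBCBABCBCBABCBCBCBCBABCBCBABCBCCBABCBCBCBCBABCBCBACBABCBCBCBCBABCBCBA ⇒ CBA·BCB·C·BCB·CBA·BCB·CBA·BCB·CBA·BCB·CBA·BCB·C·BCB·CBA·BCB·CBA·BCB·C·BCB·CBA·BCB·CBA·BCB·C·BCB·CBA·BCB·CBA·BCB·C·BCB·CBA·BCB·CBA·BCB·CBA·BCB·CBA·BCB·C·BCB·CBA·BCB·CBA·BCB·C·BCB·CBA·BCB·CBA·CBA·BCB·C·BCB·CBA·BCB·CBA·BCB·CBA·BCB·CBA·BCB·C·BCB·CBA·BCB·CBA·BCB·C·CBA·BCB·C·BCB·CBA·BCB·CBA·BCB·CBA·BCB·CBA·BCB·C·BCB·CBA·BCB·CBA·BCB·C
    A ↦ C
    B ↦ BCB
    C ↦ CBA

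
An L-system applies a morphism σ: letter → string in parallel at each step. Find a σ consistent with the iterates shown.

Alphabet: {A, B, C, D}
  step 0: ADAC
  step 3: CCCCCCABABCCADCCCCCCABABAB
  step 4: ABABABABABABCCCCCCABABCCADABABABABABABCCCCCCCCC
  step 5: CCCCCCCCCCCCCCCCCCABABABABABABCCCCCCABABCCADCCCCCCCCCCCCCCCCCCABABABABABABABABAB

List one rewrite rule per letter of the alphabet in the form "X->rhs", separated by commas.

  step 4 ⇒ step 5: ABABABABABABCCCCCCABABCCADABABABABABABCCCCCCCCC ⇒ CC·C·CC·C·CC·C·CC·C·CC·C·CC·C·AB·AB·AB·AB·AB·AB·CC·C·CC·C·AB·AB·CC·AD·CC·C·CC·C·CC·C·CC·C·CC·C·CC·C·AB·AB·AB·AB·AB·AB·AB·AB·AB
    A ↦ CC
    B ↦ C
    C ↦ AB
    D ↦ AD

A->CC, B->C, C->AB, D->AD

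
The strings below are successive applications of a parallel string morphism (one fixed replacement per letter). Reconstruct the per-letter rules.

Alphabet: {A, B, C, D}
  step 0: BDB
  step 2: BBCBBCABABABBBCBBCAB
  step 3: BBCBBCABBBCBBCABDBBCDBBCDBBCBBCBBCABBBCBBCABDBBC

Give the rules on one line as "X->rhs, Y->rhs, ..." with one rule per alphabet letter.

  step 2 ⇒ step 3: BBCBBCABABABBBCBBCAB ⇒ BBC·BBC·AB·BBC·BBC·AB·D·BBC·D·BBC·D·BBC·BBC·BBC·AB·BBC·BBC·AB·D·BBC
    A ↦ D
    B ↦ BBC
    C ↦ AB
    D ↦ CC  (constrained at step 0)

A->D, B->BBC, C->AB, D->CC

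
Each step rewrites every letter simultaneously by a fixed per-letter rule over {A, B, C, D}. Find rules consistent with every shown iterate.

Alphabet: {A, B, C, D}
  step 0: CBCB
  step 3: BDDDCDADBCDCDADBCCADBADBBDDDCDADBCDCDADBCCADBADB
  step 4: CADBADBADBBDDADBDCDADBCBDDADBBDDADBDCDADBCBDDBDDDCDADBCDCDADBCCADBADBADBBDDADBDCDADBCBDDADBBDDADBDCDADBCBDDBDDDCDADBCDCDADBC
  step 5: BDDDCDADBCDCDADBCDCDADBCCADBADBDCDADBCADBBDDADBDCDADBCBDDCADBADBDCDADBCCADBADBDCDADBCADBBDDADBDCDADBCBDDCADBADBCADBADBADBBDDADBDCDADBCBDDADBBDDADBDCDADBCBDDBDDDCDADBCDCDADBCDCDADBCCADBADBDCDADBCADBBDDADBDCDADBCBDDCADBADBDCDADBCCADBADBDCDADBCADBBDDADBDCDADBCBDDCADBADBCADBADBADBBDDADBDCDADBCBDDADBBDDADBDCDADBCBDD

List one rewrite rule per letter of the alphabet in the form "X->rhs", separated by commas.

  step 4 ⇒ step 5: CADBADBADBBDDADBDCDADBCBDDADBBDDADBDCDADBCBDDBDDDCDADBCDCDADBCCADBADBADBBDDADBDCDADBCBDDADBBDDADBDCDADBCBDDBDDDCDADBCDCDADBC ⇒ BDD·DCD·ADB·C·DCD·ADB·C·DCD·ADB·C·C·ADB·ADB·DCD·ADB·C·ADB·BDD·ADB·DCD·ADB·C·BDD·C·ADB·ADB·DCD·ADB·C·C·ADB·ADB·DCD·ADB·C·ADB·BDD·ADB·DCD·ADB·C·BDD·C·ADB·ADB·C·ADB·ADB·ADB·BDD·ADB·DCD·ADB·C·BDD·ADB·BDD·ADB·DCD·ADB·C·BDD·BDD·DCD·ADB·C·DCD·ADB·C·DCD·ADB·C·C·ADB·ADB·DCD·ADB·C·ADB·BDD·ADB·DCD·ADB·C·BDD·C·ADB·ADB·DCD·ADB·C·C·ADB·ADB·DCD·ADB·C·ADB·BDD·ADB·DCD·ADB·C·BDD·C·ADB·ADB·C·ADB·ADB·ADB·BDD·ADB·DCD·ADB·C·BDD·ADB·BDD·ADB·DCD·ADB·C·BDD
    A ↦ DCD
    B ↦ C
    C ↦ BDD
    D ↦ ADB

A->DCD, B->C, C->BDD, D->ADB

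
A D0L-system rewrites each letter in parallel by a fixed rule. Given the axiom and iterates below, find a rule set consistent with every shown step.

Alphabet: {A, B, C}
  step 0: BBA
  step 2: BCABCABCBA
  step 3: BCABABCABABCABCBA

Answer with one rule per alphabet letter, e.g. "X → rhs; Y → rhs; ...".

  step 2 ⇒ step 3: BCABCABCBA ⇒ BC·A·BA·BC·A·BA·BC·A·BC·BA
    A ↦ BA
    B ↦ BC
    C ↦ A

A->BA, B->BC, C->A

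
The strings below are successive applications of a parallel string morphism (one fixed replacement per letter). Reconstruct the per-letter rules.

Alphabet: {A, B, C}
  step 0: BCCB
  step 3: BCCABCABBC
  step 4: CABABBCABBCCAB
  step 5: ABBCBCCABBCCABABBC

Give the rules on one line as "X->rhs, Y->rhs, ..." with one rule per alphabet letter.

  step 4 ⇒ step 5: CABABBCABBCCAB ⇒ AB·B·C·B·C·C·AB·B·C·C·AB·AB·B·C
    A ↦ B
    B ↦ C
    C ↦ AB

A->B, B->C, C->AB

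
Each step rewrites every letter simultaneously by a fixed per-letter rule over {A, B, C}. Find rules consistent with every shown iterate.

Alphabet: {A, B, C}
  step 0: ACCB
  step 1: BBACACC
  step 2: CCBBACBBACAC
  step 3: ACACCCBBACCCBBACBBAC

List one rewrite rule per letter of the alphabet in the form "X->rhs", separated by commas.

  step 2 ⇒ step 3: CCBBACBBACAC ⇒ AC·AC·C·C·BB·AC·C·C·BB·AC·BB·AC
    A ↦ BB
    B ↦ C
    C ↦ AC

A->BB, B->C, C->AC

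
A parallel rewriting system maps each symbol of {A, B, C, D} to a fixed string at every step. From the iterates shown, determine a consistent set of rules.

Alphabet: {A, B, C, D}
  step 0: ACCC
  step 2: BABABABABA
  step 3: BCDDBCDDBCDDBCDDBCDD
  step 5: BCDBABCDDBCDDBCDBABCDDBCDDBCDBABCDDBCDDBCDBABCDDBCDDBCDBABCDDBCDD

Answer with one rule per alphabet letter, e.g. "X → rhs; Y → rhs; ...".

  step 2 ⇒ step 3: BABABABABA ⇒ BC·DD·BC·DD·BC·DD·BC·DD·BC·DD
    A ↦ DD
    B ↦ BC
    C ↦ D  (constrained at step 0)
    D ↦ BA  (constrained at step 3)

A->DD, B->BC, C->D, D->BA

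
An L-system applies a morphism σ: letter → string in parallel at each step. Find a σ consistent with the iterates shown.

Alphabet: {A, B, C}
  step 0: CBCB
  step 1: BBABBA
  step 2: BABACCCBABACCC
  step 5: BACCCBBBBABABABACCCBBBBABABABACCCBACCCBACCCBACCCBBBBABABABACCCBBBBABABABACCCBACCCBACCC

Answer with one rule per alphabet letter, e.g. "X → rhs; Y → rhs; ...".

  step 1 ⇒ step 2: BBABBA ⇒ BA·BA·CCC·BA·BA·CCC
    A ↦ CCC
    B ↦ BA
  step 0 ⇒ step 1: CBCB ⇒ B·BA·B·BA
    C ↦ B

A->CCC, B->BA, C->B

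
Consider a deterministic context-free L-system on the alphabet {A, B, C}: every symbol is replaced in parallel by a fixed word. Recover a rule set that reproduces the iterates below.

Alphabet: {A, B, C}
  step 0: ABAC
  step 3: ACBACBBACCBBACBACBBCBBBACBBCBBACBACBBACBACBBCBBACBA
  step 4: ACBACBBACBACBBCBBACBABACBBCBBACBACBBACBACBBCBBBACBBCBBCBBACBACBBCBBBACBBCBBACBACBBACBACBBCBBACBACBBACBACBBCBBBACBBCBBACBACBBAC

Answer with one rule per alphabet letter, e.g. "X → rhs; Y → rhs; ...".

  step 3 ⇒ step 4: ACBACBBACCBBACBACBBCBBBACBBCBBACBACBBACBACBBCBBACBA ⇒ AC·BA·CBB·AC·BA·CBB·CBB·AC·BA·BA·CBB·CBB·AC·BA·CBB·AC·BA·CBB·CBB·BA·CBB·CBB·CBB·AC·BA·CBB·CBB·BA·CBB·CBB·AC·BA·CBB·AC·BA·CBB·CBB·AC·BA·CBB·AC·BA·CBB·CBB·BA·CBB·CBB·AC·BA·CBB·AC
    A ↦ AC
    B ↦ CBB
    C ↦ BA

A->AC, B->CBB, C->BA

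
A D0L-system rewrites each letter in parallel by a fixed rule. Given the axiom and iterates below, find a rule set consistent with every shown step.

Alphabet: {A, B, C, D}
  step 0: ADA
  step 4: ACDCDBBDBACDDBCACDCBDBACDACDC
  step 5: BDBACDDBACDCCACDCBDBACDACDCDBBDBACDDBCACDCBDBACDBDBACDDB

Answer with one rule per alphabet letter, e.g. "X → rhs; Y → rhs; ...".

A->B, B->C, C->DB, D->ACD

  step 4 ⇒ step 5: ACDCDBBDBACDDBCACDCBDBACDACDC ⇒ B·DB·ACD·DB·ACD·C·C·ACD·C·B·DB·ACD·ACD·C·DB·B·DB·ACD·DB·C·ACD·C·B·DB·ACD·B·DB·ACD·DB
    A ↦ B
    B ↦ C
    C ↦ DB
    D ↦ ACD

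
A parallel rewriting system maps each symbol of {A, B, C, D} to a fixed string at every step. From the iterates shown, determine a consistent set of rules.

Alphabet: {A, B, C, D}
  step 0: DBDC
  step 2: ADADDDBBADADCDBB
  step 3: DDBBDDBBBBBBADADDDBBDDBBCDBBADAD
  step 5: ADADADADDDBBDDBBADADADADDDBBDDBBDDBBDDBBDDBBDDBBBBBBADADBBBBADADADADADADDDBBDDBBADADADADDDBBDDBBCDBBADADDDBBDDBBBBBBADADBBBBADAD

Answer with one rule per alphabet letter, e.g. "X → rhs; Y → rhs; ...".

A->DD, B->AD, C->CD, D->BB

  step 2 ⇒ step 3: ADADDDBBADADCDBB ⇒ DD·BB·DD·BB·BB·BB·AD·AD·DD·BB·DD·BB·CD·BB·AD·AD
    A ↦ DD
    B ↦ AD
    C ↦ CD
    D ↦ BB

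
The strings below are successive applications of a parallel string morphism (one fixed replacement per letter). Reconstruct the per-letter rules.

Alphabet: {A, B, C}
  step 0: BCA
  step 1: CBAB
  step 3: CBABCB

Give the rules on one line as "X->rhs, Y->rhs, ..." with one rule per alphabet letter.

A->AB, B->C, C->B

  step 0 ⇒ step 1: BCA ⇒ C·B·AB
    A ↦ AB
    B ↦ C
    C ↦ B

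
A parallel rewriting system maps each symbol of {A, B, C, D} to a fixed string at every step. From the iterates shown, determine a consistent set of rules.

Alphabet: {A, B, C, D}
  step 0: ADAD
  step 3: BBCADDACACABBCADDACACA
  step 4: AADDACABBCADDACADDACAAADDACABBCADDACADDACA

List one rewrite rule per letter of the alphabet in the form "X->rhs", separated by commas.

  step 3 ⇒ step 4: BBCADDACACABBCADDACACA ⇒ A·A·DDA·CA·B·B·CA·DDA·CA·DDA·CA·A·A·DDA·CA·B·B·CA·DDA·CA·DDA·CA
    A ↦ CA
    B ↦ A
    C ↦ DDA
    D ↦ B

A->CA, B->A, C->DDA, D->B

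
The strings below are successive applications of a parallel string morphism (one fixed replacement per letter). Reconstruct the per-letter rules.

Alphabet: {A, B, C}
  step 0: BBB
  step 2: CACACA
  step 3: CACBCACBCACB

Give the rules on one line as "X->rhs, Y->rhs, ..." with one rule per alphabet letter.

  step 2 ⇒ step 3: CACACA ⇒ CA·CB·CA·CB·CA·CB
    A ↦ CB
    C ↦ CA
    B ↦ C  (constrained at step 0)

A->CB, B->C, C->CA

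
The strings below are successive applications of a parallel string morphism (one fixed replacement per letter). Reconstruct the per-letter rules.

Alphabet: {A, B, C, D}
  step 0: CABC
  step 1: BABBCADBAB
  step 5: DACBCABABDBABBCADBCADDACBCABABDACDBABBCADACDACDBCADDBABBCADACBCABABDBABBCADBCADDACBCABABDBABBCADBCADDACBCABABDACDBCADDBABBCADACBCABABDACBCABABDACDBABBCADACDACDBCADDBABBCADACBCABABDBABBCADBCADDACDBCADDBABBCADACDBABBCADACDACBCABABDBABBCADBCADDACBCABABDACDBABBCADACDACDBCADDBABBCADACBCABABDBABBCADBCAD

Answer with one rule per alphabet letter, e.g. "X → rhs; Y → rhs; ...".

  step 0 ⇒ step 1: CABC ⇒ BAB·BCA·D·BAB
    A ↦ BCA
    B ↦ D
    C ↦ BAB
    D ↦ DAC  (constrained at step 1)

A->BCA, B->D, C->BAB, D->DAC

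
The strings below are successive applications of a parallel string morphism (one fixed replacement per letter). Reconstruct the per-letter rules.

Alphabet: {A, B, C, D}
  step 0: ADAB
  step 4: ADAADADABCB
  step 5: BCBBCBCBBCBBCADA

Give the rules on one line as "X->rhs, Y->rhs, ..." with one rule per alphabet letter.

  step 4 ⇒ step 5: ADAADADABCB ⇒ BC·B·BC·BC·B·BC·B·BC·A·D·A
    A ↦ BC
    B ↦ A
    C ↦ D
    D ↦ B

A->BC, B->A, C->D, D->B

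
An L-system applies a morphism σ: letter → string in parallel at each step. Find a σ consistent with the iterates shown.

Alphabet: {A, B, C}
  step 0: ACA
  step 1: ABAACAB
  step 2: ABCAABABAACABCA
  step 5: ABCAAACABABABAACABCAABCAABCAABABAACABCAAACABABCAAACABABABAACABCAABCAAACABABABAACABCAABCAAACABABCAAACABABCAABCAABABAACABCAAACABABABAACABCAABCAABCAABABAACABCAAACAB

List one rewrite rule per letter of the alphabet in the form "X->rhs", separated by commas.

  step 1 ⇒ step 2: ABAACAB ⇒ AB·CA·AB·AB·AAC·AB·CA
    A ↦ AB
    B ↦ CA
    C ↦ AAC

A->AB, B->CA, C->AAC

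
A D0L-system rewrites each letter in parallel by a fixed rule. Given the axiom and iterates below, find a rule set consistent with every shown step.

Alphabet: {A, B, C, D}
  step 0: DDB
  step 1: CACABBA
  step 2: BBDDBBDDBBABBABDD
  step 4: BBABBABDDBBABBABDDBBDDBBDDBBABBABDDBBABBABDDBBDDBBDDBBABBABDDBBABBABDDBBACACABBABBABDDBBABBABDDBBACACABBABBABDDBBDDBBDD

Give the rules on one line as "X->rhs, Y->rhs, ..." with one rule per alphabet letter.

  step 1 ⇒ step 2: CACABBA ⇒ B·BDD·B·BDD·BBA·BBA·BDD
    A ↦ BDD
    B ↦ BBA
    C ↦ B
  step 0 ⇒ step 1: DDB ⇒ CA·CA·BBA
    D ↦ CA

A->BDD, B->BBA, C->B, D->CA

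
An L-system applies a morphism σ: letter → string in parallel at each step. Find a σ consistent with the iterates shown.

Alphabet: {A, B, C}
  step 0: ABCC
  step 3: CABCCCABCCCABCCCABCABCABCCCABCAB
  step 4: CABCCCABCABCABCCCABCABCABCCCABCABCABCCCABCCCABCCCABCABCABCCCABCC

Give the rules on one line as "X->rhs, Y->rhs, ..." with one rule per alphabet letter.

  step 3 ⇒ step 4: CABCCCABCCCABCCCABCABCABCCCABCAB ⇒ CAB·C·C·CAB·CAB·CAB·C·C·CAB·CAB·CAB·C·C·CAB·CAB·CAB·C·C·CAB·C·C·CAB·C·C·CAB·CAB·CAB·C·C·CAB·C·C
    A ↦ C
    B ↦ C
    C ↦ CAB

A->C, B->C, C->CAB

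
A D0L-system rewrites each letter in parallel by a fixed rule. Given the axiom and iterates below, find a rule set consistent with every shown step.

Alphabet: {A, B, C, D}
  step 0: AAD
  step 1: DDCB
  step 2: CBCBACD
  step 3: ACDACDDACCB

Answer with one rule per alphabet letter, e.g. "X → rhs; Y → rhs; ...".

A->D, B->D, C->AC, D->CB

  step 2 ⇒ step 3: CBCBACD ⇒ AC·D·AC·D·D·AC·CB
    A ↦ D
    B ↦ D
    C ↦ AC
    D ↦ CB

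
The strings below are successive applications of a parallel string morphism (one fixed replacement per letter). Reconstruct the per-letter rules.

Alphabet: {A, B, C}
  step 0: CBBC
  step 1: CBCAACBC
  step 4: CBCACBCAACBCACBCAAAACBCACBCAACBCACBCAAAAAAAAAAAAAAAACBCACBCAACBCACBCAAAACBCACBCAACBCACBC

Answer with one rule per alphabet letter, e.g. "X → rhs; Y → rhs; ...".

  step 0 ⇒ step 1: CBBC ⇒ CBC·A·A·CBC
    B ↦ A
    C ↦ CBC
    A ↦ AA  (constrained at step 1)

A->AA, B->A, C->CBC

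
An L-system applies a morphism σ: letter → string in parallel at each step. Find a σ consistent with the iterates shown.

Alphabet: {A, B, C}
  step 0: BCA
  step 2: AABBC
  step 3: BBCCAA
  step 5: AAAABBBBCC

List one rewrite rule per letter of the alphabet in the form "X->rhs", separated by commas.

  step 2 ⇒ step 3: AABBC ⇒ B·B·C·C·AA
    A ↦ B
    B ↦ C
    C ↦ AA

A->B, B->C, C->AA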